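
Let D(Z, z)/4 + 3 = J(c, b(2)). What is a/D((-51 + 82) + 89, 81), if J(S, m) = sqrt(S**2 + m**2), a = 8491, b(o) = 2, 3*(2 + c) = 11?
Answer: -229257/80 - 25473*sqrt(61)/80 ≈ -5352.6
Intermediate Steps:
c = 5/3 (c = -2 + (1/3)*11 = -2 + 11/3 = 5/3 ≈ 1.6667)
D(Z, z) = -12 + 4*sqrt(61)/3 (D(Z, z) = -12 + 4*sqrt((5/3)**2 + 2**2) = -12 + 4*sqrt(25/9 + 4) = -12 + 4*sqrt(61/9) = -12 + 4*(sqrt(61)/3) = -12 + 4*sqrt(61)/3)
a/D((-51 + 82) + 89, 81) = 8491/(-12 + 4*sqrt(61)/3)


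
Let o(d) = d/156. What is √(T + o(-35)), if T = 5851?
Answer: √35596119/78 ≈ 76.490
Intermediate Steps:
o(d) = d/156 (o(d) = d*(1/156) = d/156)
√(T + o(-35)) = √(5851 + (1/156)*(-35)) = √(5851 - 35/156) = √(912721/156) = √35596119/78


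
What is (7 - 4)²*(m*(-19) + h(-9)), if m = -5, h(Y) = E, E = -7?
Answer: 792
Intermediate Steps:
h(Y) = -7
(7 - 4)²*(m*(-19) + h(-9)) = (7 - 4)²*(-5*(-19) - 7) = 3²*(95 - 7) = 9*88 = 792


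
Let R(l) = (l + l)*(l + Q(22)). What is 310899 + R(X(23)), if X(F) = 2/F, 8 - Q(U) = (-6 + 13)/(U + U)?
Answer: 1809129304/5819 ≈ 3.1090e+5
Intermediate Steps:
Q(U) = 8 - 7/(2*U) (Q(U) = 8 - (-6 + 13)/(U + U) = 8 - 7/(2*U))
R(l) = 2*l*(345/44 + l) (R(l) = (l + l)*(l + (8 - 7/2/22)) = (2*l)*(l + (8 - 7/2*1/22)) = (2*l)*(l + (8 - 7/44)) = (2*l)*(l + 345/44) = (2*l)*(345/44 + l) = 2*l*(345/44 + l))
310899 + R(X(23)) = 310899 + (2/23)*(345 + 44*(2/23))/22 = 310899 + (2*(1/23))*(345 + 44*(2*(1/23)))/22 = 310899 + (1/22)*(2/23)*(345 + 44*(2/23)) = 310899 + (1/22)*(2/23)*(345 + 88/23) = 310899 + (1/22)*(2/23)*(8023/23) = 310899 + 8023/5819 = 1809129304/5819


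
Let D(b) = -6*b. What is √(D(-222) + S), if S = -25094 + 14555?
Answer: 3*I*√1023 ≈ 95.953*I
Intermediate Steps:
S = -10539
√(D(-222) + S) = √(-6*(-222) - 10539) = √(1332 - 10539) = √(-9207) = 3*I*√1023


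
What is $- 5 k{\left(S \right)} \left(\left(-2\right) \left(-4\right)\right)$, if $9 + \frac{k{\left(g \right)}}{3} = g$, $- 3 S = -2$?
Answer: $1000$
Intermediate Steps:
$S = \frac{2}{3}$ ($S = \left(- \frac{1}{3}\right) \left(-2\right) = \frac{2}{3} \approx 0.66667$)
$k{\left(g \right)} = -27 + 3 g$
$- 5 k{\left(S \right)} \left(\left(-2\right) \left(-4\right)\right) = - 5 \left(-27 + 3 \cdot \frac{2}{3}\right) \left(\left(-2\right) \left(-4\right)\right) = - 5 \left(-27 + 2\right) 8 = \left(-5\right) \left(-25\right) 8 = 125 \cdot 8 = 1000$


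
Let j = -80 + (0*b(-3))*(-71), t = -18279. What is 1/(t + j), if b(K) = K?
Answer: -1/18359 ≈ -5.4469e-5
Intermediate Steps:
j = -80 (j = -80 + (0*(-3))*(-71) = -80 + 0*(-71) = -80 + 0 = -80)
1/(t + j) = 1/(-18279 - 80) = 1/(-18359) = -1/18359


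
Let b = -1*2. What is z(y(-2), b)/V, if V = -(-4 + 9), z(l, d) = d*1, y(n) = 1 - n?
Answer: ⅖ ≈ 0.40000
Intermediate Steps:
b = -2
z(l, d) = d
V = -5 (V = -1*5 = -5)
z(y(-2), b)/V = -2/(-5) = -2*(-⅕) = ⅖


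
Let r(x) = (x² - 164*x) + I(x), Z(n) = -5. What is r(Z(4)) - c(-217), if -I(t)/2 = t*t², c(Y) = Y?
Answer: 1312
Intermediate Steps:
I(t) = -2*t³ (I(t) = -2*t*t² = -2*t³)
r(x) = x² - 164*x - 2*x³ (r(x) = (x² - 164*x) - 2*x³ = x² - 164*x - 2*x³)
r(Z(4)) - c(-217) = -5*(-164 - 5 - 2*(-5)²) - 1*(-217) = -5*(-164 - 5 - 2*25) + 217 = -5*(-164 - 5 - 50) + 217 = -5*(-219) + 217 = 1095 + 217 = 1312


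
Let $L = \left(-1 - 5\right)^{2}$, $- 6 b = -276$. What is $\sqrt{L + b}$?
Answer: $\sqrt{82} \approx 9.0554$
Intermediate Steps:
$b = 46$ ($b = \left(- \frac{1}{6}\right) \left(-276\right) = 46$)
$L = 36$ ($L = \left(-6\right)^{2} = 36$)
$\sqrt{L + b} = \sqrt{36 + 46} = \sqrt{82}$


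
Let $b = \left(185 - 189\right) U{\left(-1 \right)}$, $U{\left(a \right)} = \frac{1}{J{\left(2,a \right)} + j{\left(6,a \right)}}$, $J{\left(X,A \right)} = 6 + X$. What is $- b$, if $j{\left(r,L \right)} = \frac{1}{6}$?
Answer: $\frac{24}{49} \approx 0.4898$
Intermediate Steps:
$j{\left(r,L \right)} = \frac{1}{6}$
$U{\left(a \right)} = \frac{6}{49}$ ($U{\left(a \right)} = \frac{1}{\left(6 + 2\right) + \frac{1}{6}} = \frac{1}{8 + \frac{1}{6}} = \frac{1}{\frac{49}{6}} = \frac{6}{49}$)
$b = - \frac{24}{49}$ ($b = \left(185 - 189\right) \frac{6}{49} = \left(-4\right) \frac{6}{49} = - \frac{24}{49} \approx -0.4898$)
$- b = \left(-1\right) \left(- \frac{24}{49}\right) = \frac{24}{49}$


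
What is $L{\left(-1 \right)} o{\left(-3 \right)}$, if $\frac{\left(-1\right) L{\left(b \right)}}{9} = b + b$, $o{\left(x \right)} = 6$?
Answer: $108$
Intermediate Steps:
$L{\left(b \right)} = - 18 b$ ($L{\left(b \right)} = - 9 \left(b + b\right) = - 9 \cdot 2 b = - 18 b$)
$L{\left(-1 \right)} o{\left(-3 \right)} = \left(-18\right) \left(-1\right) 6 = 18 \cdot 6 = 108$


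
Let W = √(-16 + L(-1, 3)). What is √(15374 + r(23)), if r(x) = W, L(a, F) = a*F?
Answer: √(15374 + I*√19) ≈ 123.99 + 0.0176*I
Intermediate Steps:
L(a, F) = F*a
W = I*√19 (W = √(-16 + 3*(-1)) = √(-16 - 3) = √(-19) = I*√19 ≈ 4.3589*I)
r(x) = I*√19
√(15374 + r(23)) = √(15374 + I*√19)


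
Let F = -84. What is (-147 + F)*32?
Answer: -7392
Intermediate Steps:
(-147 + F)*32 = (-147 - 84)*32 = -231*32 = -7392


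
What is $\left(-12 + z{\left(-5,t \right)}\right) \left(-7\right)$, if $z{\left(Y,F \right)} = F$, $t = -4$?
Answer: $112$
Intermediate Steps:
$\left(-12 + z{\left(-5,t \right)}\right) \left(-7\right) = \left(-12 - 4\right) \left(-7\right) = \left(-16\right) \left(-7\right) = 112$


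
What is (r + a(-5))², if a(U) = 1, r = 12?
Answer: 169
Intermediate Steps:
(r + a(-5))² = (12 + 1)² = 13² = 169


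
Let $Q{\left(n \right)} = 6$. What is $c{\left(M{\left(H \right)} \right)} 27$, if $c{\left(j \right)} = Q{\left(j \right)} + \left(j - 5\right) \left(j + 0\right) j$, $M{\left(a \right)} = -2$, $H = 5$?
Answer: $-594$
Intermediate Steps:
$c{\left(j \right)} = 6 + j^{2} \left(-5 + j\right)$ ($c{\left(j \right)} = 6 + \left(j - 5\right) \left(j + 0\right) j = 6 + \left(-5 + j\right) j j = 6 + j \left(-5 + j\right) j = 6 + j^{2} \left(-5 + j\right)$)
$c{\left(M{\left(H \right)} \right)} 27 = \left(6 + \left(-2\right)^{3} - 5 \left(-2\right)^{2}\right) 27 = \left(6 - 8 - 20\right) 27 = \left(-22\right) 27 = -594$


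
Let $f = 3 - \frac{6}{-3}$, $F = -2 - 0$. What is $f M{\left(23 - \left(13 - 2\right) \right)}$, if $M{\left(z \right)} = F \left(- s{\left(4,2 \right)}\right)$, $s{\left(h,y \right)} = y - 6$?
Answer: $-40$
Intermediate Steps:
$F = -2$ ($F = -2 + 0 = -2$)
$s{\left(h,y \right)} = -6 + y$ ($s{\left(h,y \right)} = y - 6 = -6 + y$)
$M{\left(z \right)} = -8$ ($M{\left(z \right)} = - 2 \left(- (-6 + 2)\right) = - 2 \left(\left(-1\right) \left(-4\right)\right) = \left(-2\right) 4 = -8$)
$f = 5$ ($f = 3 - -2 = 3 + 2 = 5$)
$f M{\left(23 - \left(13 - 2\right) \right)} = 5 \left(-8\right) = -40$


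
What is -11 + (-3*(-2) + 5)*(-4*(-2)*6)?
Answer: 517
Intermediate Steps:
-11 + (-3*(-2) + 5)*(-4*(-2)*6) = -11 + (6 + 5)*(8*6) = -11 + 11*48 = -11 + 528 = 517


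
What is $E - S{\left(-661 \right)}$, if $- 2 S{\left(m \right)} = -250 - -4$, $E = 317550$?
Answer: $317427$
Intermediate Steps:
$S{\left(m \right)} = 123$ ($S{\left(m \right)} = - \frac{-250 - -4}{2} = - \frac{-250 + 4}{2} = \left(- \frac{1}{2}\right) \left(-246\right) = 123$)
$E - S{\left(-661 \right)} = 317550 - 123 = 317427$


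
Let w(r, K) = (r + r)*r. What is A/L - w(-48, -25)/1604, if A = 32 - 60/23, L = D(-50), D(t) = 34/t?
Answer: -7227332/156791 ≈ -46.095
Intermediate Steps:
w(r, K) = 2*r² (w(r, K) = (2*r)*r = 2*r²)
L = -17/25 (L = 34/(-50) = 34*(-1/50) = -17/25 ≈ -0.68000)
A = 676/23 (A = 32 - 60/23 = 676/23 ≈ 29.391)
A/L - w(-48, -25)/1604 = 676/(23*(-17/25)) - 2*(-48)²/1604 = (676/23)*(-25/17) - 2*2304*(1/1604) = -16900/391 - 1*4608*(1/1604) = -16900/391 - 4608*1/1604 = -16900/391 - 1152/401 = -7227332/156791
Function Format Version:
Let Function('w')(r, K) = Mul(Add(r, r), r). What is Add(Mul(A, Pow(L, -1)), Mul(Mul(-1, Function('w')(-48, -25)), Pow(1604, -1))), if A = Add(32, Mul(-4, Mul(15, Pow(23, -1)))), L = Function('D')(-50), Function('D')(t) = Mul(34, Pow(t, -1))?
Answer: Rational(-7227332, 156791) ≈ -46.095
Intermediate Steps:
Function('w')(r, K) = Mul(2, Pow(r, 2)) (Function('w')(r, K) = Mul(Mul(2, r), r) = Mul(2, Pow(r, 2)))
L = Rational(-17, 25) (L = Mul(34, Pow(-50, -1)) = Mul(34, Rational(-1, 50)) = Rational(-17, 25) ≈ -0.68000)
A = Rational(676, 23) (A = Add(32, Mul(-4, Mul(15, Rational(1, 23)))) = Add(32, Mul(-4, Rational(15, 23))) = Add(32, Rational(-60, 23)) = Rational(676, 23) ≈ 29.391)
Add(Mul(A, Pow(L, -1)), Mul(Mul(-1, Function('w')(-48, -25)), Pow(1604, -1))) = Add(Mul(Rational(676, 23), Pow(Rational(-17, 25), -1)), Mul(Mul(-1, Mul(2, Pow(-48, 2))), Pow(1604, -1))) = Add(Mul(Rational(676, 23), Rational(-25, 17)), Mul(Mul(-1, Mul(2, 2304)), Rational(1, 1604))) = Add(Rational(-16900, 391), Mul(Mul(-1, 4608), Rational(1, 1604))) = Add(Rational(-16900, 391), Mul(-4608, Rational(1, 1604))) = Add(Rational(-16900, 391), Rational(-1152, 401)) = Rational(-7227332, 156791)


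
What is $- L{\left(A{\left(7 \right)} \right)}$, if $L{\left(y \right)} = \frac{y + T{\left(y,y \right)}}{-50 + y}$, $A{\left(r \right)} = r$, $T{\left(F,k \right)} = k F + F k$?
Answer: $\frac{105}{43} \approx 2.4419$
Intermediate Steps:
$T{\left(F,k \right)} = 2 F k$ ($T{\left(F,k \right)} = F k + F k = 2 F k$)
$L{\left(y \right)} = \frac{y + 2 y^{2}}{-50 + y}$ ($L{\left(y \right)} = \frac{y + 2 y y}{-50 + y} = \frac{y + 2 y^{2}}{-50 + y}$)
$- L{\left(A{\left(7 \right)} \right)} = - \frac{7 \left(1 + 2 \cdot 7\right)}{-50 + 7} = - \frac{7 \left(1 + 14\right)}{-43} = - \frac{7 \left(-1\right) 15}{43} = \left(-1\right) \left(- \frac{105}{43}\right) = \frac{105}{43}$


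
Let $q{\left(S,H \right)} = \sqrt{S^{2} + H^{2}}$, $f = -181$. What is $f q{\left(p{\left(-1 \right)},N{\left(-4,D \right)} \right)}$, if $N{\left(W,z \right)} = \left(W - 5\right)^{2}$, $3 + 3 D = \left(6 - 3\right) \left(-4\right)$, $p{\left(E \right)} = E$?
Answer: $- 181 \sqrt{6562} \approx -14662.0$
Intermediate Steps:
$D = -5$ ($D = -1 + \frac{\left(6 - 3\right) \left(-4\right)}{3} = -1 + \frac{3 \left(-4\right)}{3} = -1 + \frac{1}{3} \left(-12\right) = -1 - 4 = -5$)
$N{\left(W,z \right)} = \left(-5 + W\right)^{2}$
$q{\left(S,H \right)} = \sqrt{H^{2} + S^{2}}$
$f q{\left(p{\left(-1 \right)},N{\left(-4,D \right)} \right)} = - 181 \sqrt{\left(\left(-5 - 4\right)^{2}\right)^{2} + \left(-1\right)^{2}} = - 181 \sqrt{\left(\left(-9\right)^{2}\right)^{2} + 1} = - 181 \sqrt{81^{2} + 1} = - 181 \sqrt{6561 + 1} = - 181 \sqrt{6562}$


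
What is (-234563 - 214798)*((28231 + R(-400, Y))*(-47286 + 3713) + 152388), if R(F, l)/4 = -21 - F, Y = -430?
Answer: 582377986632123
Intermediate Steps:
R(F, l) = -84 - 4*F (R(F, l) = 4*(-21 - F) = -84 - 4*F)
(-234563 - 214798)*((28231 + R(-400, Y))*(-47286 + 3713) + 152388) = (-234563 - 214798)*((28231 + (-84 - 4*(-400)))*(-47286 + 3713) + 152388) = -449361*((28231 + (-84 + 1600))*(-43573) + 152388) = -449361*((28231 + 1516)*(-43573) + 152388) = -449361*(29747*(-43573) + 152388) = -449361*(-1296166031 + 152388) = -449361*(-1296013643) = 582377986632123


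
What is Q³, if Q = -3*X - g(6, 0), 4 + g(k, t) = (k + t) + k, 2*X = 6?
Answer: -4913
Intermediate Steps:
X = 3 (X = (½)*6 = 3)
g(k, t) = -4 + t + 2*k (g(k, t) = -4 + ((k + t) + k) = -4 + (t + 2*k) = -4 + t + 2*k)
Q = -17 (Q = -3*3 - (-4 + 0 + 2*6) = -9 - (-4 + 0 + 12) = -9 - 1*8 = -9 - 8 = -17)
Q³ = (-17)³ = -4913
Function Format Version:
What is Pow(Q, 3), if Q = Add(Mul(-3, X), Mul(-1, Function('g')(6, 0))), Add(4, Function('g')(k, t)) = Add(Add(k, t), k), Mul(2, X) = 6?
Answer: -4913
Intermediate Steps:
X = 3 (X = Mul(Rational(1, 2), 6) = 3)
Function('g')(k, t) = Add(-4, t, Mul(2, k)) (Function('g')(k, t) = Add(-4, Add(Add(k, t), k)) = Add(-4, Add(t, Mul(2, k))) = Add(-4, t, Mul(2, k)))
Q = -17 (Q = Add(Mul(-3, 3), Mul(-1, Add(-4, 0, Mul(2, 6)))) = Add(-9, Mul(-1, Add(-4, 0, 12))) = Add(-9, Mul(-1, 8)) = Add(-9, -8) = -17)
Pow(Q, 3) = Pow(-17, 3) = -4913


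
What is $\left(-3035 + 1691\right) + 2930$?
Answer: $1586$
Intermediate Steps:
$\left(-3035 + 1691\right) + 2930 = -1344 + 2930 = 1586$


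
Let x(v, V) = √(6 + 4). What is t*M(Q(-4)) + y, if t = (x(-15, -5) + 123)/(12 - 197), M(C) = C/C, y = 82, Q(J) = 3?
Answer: 15047/185 - √10/185 ≈ 81.318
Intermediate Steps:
M(C) = 1
x(v, V) = √10
t = -123/185 - √10/185 (t = (√10 + 123)/(12 - 197) = (123 + √10)/(-185) = (123 + √10)*(-1/185) = -123/185 - √10/185 ≈ -0.68196)
t*M(Q(-4)) + y = (-123/185 - √10/185)*1 + 82 = (-123/185 - √10/185) + 82 = 15047/185 - √10/185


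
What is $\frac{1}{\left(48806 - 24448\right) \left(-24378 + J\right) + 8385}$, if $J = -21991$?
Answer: $- \frac{1}{1129447717} \approx -8.8539 \cdot 10^{-10}$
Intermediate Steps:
$\frac{1}{\left(48806 - 24448\right) \left(-24378 + J\right) + 8385} = \frac{1}{\left(48806 - 24448\right) \left(-24378 - 21991\right) + 8385} = \frac{1}{\left(48806 - 24448\right) \left(-46369\right) + 8385} = \frac{1}{24358 \left(-46369\right) + 8385} = \frac{1}{-1129456102 + 8385} = \frac{1}{-1129447717} = - \frac{1}{1129447717}$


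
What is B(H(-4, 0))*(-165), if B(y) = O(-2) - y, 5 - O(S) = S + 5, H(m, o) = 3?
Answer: 165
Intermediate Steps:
O(S) = -S (O(S) = 5 - (S + 5) = 5 - (5 + S) = 5 + (-5 - S) = -S)
B(y) = 2 - y (B(y) = -1*(-2) - y = 2 - y)
B(H(-4, 0))*(-165) = (2 - 1*3)*(-165) = (2 - 3)*(-165) = -1*(-165) = 165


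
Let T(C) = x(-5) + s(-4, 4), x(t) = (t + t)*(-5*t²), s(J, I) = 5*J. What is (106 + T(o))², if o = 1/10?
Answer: 1784896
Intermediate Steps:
o = ⅒ ≈ 0.10000
x(t) = -10*t³ (x(t) = (2*t)*(-5*t²) = -10*t³)
T(C) = 1230 (T(C) = -10*(-5)³ + 5*(-4) = -10*(-125) - 20 = 1250 - 20 = 1230)
(106 + T(o))² = (106 + 1230)² = 1336² = 1784896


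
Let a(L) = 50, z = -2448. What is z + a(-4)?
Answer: -2398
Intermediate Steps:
z + a(-4) = -2448 + 50 = -2398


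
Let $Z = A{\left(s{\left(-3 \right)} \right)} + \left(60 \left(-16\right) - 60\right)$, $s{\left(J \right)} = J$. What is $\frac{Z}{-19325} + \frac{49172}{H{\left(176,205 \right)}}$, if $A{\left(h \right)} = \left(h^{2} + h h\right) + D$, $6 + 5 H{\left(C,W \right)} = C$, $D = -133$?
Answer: $\frac{95028749}{65705} \approx 1446.3$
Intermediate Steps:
$H{\left(C,W \right)} = - \frac{6}{5} + \frac{C}{5}$
$A{\left(h \right)} = -133 + 2 h^{2}$ ($A{\left(h \right)} = \left(h^{2} + h h\right) - 133 = \left(h^{2} + h^{2}\right) - 133 = 2 h^{2} - 133 = -133 + 2 h^{2}$)
$Z = -1135$ ($Z = \left(-133 + 2 \left(-3\right)^{2}\right) + \left(60 \left(-16\right) - 60\right) = \left(-133 + 2 \cdot 9\right) - 1020 = \left(-133 + 18\right) - 1020 = -115 - 1020 = -1135$)
$\frac{Z}{-19325} + \frac{49172}{H{\left(176,205 \right)}} = - \frac{1135}{-19325} + \frac{49172}{- \frac{6}{5} + \frac{1}{5} \cdot 176} = \left(-1135\right) \left(- \frac{1}{19325}\right) + \frac{49172}{- \frac{6}{5} + \frac{176}{5}} = \frac{227}{3865} + \frac{49172}{34} = \frac{227}{3865} + 49172 \cdot \frac{1}{34} = \frac{227}{3865} + \frac{24586}{17} = \frac{95028749}{65705}$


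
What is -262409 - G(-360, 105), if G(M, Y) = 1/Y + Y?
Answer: -27563971/105 ≈ -2.6251e+5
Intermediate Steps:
G(M, Y) = Y + 1/Y
-262409 - G(-360, 105) = -262409 - (105 + 1/105) = -262409 - 1*11026/105 = -262409 - 11026/105 = -27563971/105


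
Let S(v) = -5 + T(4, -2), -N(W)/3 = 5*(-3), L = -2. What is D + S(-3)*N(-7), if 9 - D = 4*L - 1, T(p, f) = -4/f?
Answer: -117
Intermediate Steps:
N(W) = 45 (N(W) = -15*(-3) = -3*(-15) = 45)
S(v) = -3 (S(v) = -5 - 4/(-2) = -5 - 4*(-½) = -5 + 2 = -3)
D = 18 (D = 9 - (4*(-2) - 1) = 9 - (-8 - 1) = 9 - 1*(-9) = 9 + 9 = 18)
D + S(-3)*N(-7) = 18 - 3*45 = 18 - 135 = -117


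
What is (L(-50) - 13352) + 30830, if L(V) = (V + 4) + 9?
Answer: 17441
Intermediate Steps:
L(V) = 13 + V (L(V) = (4 + V) + 9 = 13 + V)
(L(-50) - 13352) + 30830 = ((13 - 50) - 13352) + 30830 = (-37 - 13352) + 30830 = -13389 + 30830 = 17441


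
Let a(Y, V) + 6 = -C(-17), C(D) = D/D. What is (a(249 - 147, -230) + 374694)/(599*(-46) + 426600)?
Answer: 374687/399046 ≈ 0.93896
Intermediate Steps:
C(D) = 1
a(Y, V) = -7 (a(Y, V) = -6 - 1*1 = -6 - 1 = -7)
(a(249 - 147, -230) + 374694)/(599*(-46) + 426600) = (-7 + 374694)/(599*(-46) + 426600) = 374687/(-27554 + 426600) = 374687/399046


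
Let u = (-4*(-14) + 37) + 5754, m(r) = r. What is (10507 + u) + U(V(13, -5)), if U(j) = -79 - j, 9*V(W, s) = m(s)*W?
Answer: 146540/9 ≈ 16282.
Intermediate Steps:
V(W, s) = W*s/9 (V(W, s) = (s*W)/9 = (W*s)/9 = W*s/9)
u = 5847 (u = (56 + 37) + 5754 = 93 + 5754 = 5847)
(10507 + u) + U(V(13, -5)) = (10507 + 5847) + (-79 - 13*(-5)/9) = 16354 + (-79 - 1*(-65/9)) = 16354 + (-79 + 65/9) = 16354 - 646/9 = 146540/9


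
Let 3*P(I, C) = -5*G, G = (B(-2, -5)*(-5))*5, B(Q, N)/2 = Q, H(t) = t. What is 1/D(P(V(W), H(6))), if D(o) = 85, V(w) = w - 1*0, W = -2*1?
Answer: 1/85 ≈ 0.011765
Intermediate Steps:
B(Q, N) = 2*Q
W = -2
G = 100 (G = ((2*(-2))*(-5))*5 = -4*(-5)*5 = 20*5 = 100)
V(w) = w (V(w) = w + 0 = w)
P(I, C) = -500/3 (P(I, C) = (-5*100)/3 = (1/3)*(-500) = -500/3)
1/D(P(V(W), H(6))) = 1/85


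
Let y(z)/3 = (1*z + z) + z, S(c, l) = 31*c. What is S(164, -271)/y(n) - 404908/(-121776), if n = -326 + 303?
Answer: -44607769/2100636 ≈ -21.235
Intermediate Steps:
n = -23
y(z) = 9*z (y(z) = 3*((1*z + z) + z) = 3*((z + z) + z) = 3*(2*z + z) = 3*(3*z) = 9*z)
S(164, -271)/y(n) - 404908/(-121776) = (31*164)/((9*(-23))) - 404908/(-121776) = 5084/(-207) - 404908*(-1/121776) = 5084*(-1/207) + 101227/30444 = -5084/207 + 101227/30444 = -44607769/2100636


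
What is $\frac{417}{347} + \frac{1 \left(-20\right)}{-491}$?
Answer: $\frac{211687}{170377} \approx 1.2425$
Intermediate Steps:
$\frac{417}{347} + \frac{1 \left(-20\right)}{-491} = 417 \cdot \frac{1}{347} - - \frac{20}{491} = \frac{417}{347} + \frac{20}{491} = \frac{211687}{170377}$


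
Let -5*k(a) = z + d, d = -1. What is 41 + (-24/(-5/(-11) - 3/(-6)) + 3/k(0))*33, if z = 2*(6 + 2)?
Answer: -5752/7 ≈ -821.71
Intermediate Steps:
z = 16 (z = 2*8 = 16)
k(a) = -3 (k(a) = -(16 - 1)/5 = -⅕*15 = -3)
41 + (-24/(-5/(-11) - 3/(-6)) + 3/k(0))*33 = 41 + (-24/(-5/(-11) - 3/(-6)) + 3/(-3))*33 = 41 + (-24/(-5*(-1/11) - 3*(-⅙)) + 3*(-⅓))*33 = 41 + (-24/(5/11 + ½) - 1)*33 = 41 + (-24/21/22 - 1)*33 = 41 + (-24*22/21 - 1)*33 = 41 + (-176/7 - 1)*33 = 41 - 183/7*33 = 41 - 6039/7 = -5752/7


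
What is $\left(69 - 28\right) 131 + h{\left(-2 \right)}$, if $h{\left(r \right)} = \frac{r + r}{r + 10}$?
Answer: $\frac{10741}{2} \approx 5370.5$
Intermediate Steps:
$h{\left(r \right)} = \frac{2 r}{10 + r}$
$\left(69 - 28\right) 131 + h{\left(-2 \right)} = \left(69 - 28\right) 131 + 2 \left(-2\right) \frac{1}{10 - 2} = \left(69 - 28\right) 131 + 2 \left(-2\right) \frac{1}{8} = 41 \cdot 131 + 2 \left(-2\right) \frac{1}{8} = 5371 - \frac{1}{2} = \frac{10741}{2}$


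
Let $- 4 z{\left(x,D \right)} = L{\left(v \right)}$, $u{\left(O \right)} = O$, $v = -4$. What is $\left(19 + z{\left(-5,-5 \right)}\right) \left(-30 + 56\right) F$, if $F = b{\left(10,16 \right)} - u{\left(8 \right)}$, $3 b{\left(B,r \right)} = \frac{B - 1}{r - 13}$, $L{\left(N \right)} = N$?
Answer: $-3640$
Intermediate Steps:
$z{\left(x,D \right)} = 1$ ($z{\left(x,D \right)} = \left(- \frac{1}{4}\right) \left(-4\right) = 1$)
$b{\left(B,r \right)} = \frac{-1 + B}{3 \left(-13 + r\right)}$ ($b{\left(B,r \right)} = \frac{\left(B - 1\right) \frac{1}{r - 13}}{3} = \frac{\left(-1 + B\right) \frac{1}{-13 + r}}{3} = \frac{\frac{1}{-13 + r} \left(-1 + B\right)}{3} = \frac{-1 + B}{3 \left(-13 + r\right)}$)
$F = -7$ ($F = \frac{-1 + 10}{3 \left(-13 + 16\right)} - 8 = \frac{1}{3} \cdot \frac{1}{3} \cdot 9 - 8 = 1 - 8 = -7$)
$\left(19 + z{\left(-5,-5 \right)}\right) \left(-30 + 56\right) F = \left(19 + 1\right) \left(-30 + 56\right) \left(-7\right) = 20 \cdot 26 \left(-7\right) = 520 \left(-7\right) = -3640$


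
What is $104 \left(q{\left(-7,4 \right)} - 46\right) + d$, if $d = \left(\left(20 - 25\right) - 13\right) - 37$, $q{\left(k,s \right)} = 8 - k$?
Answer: $-3279$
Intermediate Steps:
$d = -55$ ($d = \left(-5 - 13\right) - 37 = -18 - 37 = -55$)
$104 \left(q{\left(-7,4 \right)} - 46\right) + d = 104 \left(\left(8 - -7\right) - 46\right) - 55 = 104 \left(\left(8 + 7\right) - 46\right) - 55 = 104 \left(15 - 46\right) - 55 = 104 \left(-31\right) - 55 = -3224 - 55 = -3279$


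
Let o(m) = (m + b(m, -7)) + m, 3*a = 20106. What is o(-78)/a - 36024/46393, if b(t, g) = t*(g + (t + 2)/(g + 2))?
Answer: -231952599/259104905 ≈ -0.89521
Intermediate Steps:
a = 6702 (a = (⅓)*20106 = 6702)
b(t, g) = t*(g + (2 + t)/(2 + g))
o(m) = 2*m - m*(37 + m)/5 (o(m) = (m + m*(2 + m + (-7)² + 2*(-7))/(2 - 7)) + m = (m + m*(2 + m + 49 - 14)/(-5)) + m = (m + m*(-⅕)*(37 + m)) + m = (m - m*(37 + m)/5) + m = 2*m - m*(37 + m)/5)
o(-78)/a - 36024/46393 = ((⅕)*(-78)*(-27 - 1*(-78)))/6702 - 36024/46393 = ((⅕)*(-78)*(-27 + 78))*(1/6702) - 36024*1/46393 = ((⅕)*(-78)*51)*(1/6702) - 36024/46393 = -3978/5*1/6702 - 36024/46393 = -663/5585 - 36024/46393 = -231952599/259104905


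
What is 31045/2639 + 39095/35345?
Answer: 34298778/2665013 ≈ 12.870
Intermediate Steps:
31045/2639 + 39095/35345 = 31045*(1/2639) + 39095*(1/35345) = 4435/377 + 7819/7069 = 34298778/2665013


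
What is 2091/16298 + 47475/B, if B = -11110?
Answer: -37525827/9053539 ≈ -4.1449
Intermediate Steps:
2091/16298 + 47475/B = 2091/16298 + 47475/(-11110) = 2091*(1/16298) + 47475*(-1/11110) = 2091/16298 - 9495/2222 = -37525827/9053539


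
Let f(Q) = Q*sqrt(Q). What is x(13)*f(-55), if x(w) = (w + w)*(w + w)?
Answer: -37180*I*sqrt(55) ≈ -2.7573e+5*I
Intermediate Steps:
x(w) = 4*w**2 (x(w) = (2*w)*(2*w) = 4*w**2)
f(Q) = Q**(3/2)
x(13)*f(-55) = (4*13**2)*(-55)**(3/2) = (4*169)*(-55*I*sqrt(55)) = 676*(-55*I*sqrt(55)) = -37180*I*sqrt(55)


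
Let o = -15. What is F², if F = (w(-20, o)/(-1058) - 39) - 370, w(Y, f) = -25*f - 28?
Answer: 187548758761/1119364 ≈ 1.6755e+5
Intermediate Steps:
w(Y, f) = -28 - 25*f
F = -433069/1058 (F = ((-28 - 25*(-15))/(-1058) - 39) - 370 = ((-28 + 375)*(-1/1058) - 39) - 370 = (347*(-1/1058) - 39) - 370 = (-347/1058 - 39) - 370 = -41609/1058 - 370 = -433069/1058 ≈ -409.33)
F² = (-433069/1058)² = 187548758761/1119364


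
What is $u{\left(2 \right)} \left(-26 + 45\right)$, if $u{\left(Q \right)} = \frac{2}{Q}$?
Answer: $19$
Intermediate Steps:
$u{\left(2 \right)} \left(-26 + 45\right) = \frac{2}{2} \left(-26 + 45\right) = 2 \cdot \frac{1}{2} \cdot 19 = 1 \cdot 19 = 19$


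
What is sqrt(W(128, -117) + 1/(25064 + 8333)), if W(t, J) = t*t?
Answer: sqrt(18274051867253)/33397 ≈ 128.00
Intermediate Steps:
W(t, J) = t**2
sqrt(W(128, -117) + 1/(25064 + 8333)) = sqrt(128**2 + 1/(25064 + 8333)) = sqrt(16384 + 1/33397) = sqrt(547176449/33397) = sqrt(18274051867253)/33397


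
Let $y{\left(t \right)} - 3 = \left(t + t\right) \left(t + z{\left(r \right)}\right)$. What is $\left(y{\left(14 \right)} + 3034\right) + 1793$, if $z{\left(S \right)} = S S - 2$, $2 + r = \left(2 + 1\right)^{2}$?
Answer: $6538$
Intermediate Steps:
$r = 7$ ($r = -2 + \left(2 + 1\right)^{2} = -2 + 3^{2} = -2 + 9 = 7$)
$z{\left(S \right)} = -2 + S^{2}$ ($z{\left(S \right)} = S^{2} - 2 = -2 + S^{2}$)
$y{\left(t \right)} = 3 + 2 t \left(47 + t\right)$ ($y{\left(t \right)} = 3 + \left(t + t\right) \left(t - \left(2 - 7^{2}\right)\right) = 3 + 2 t \left(t + \left(-2 + 49\right)\right) = 3 + 2 t \left(t + 47\right) = 3 + 2 t \left(47 + t\right)$)
$\left(y{\left(14 \right)} + 3034\right) + 1793 = \left(\left(3 + 2 \cdot 14^{2} + 94 \cdot 14\right) + 3034\right) + 1793 = \left(\left(3 + 2 \cdot 196 + 1316\right) + 3034\right) + 1793 = \left(\left(3 + 392 + 1316\right) + 3034\right) + 1793 = \left(1711 + 3034\right) + 1793 = 4745 + 1793 = 6538$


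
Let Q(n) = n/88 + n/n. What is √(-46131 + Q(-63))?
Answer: 7*I*√1822634/44 ≈ 214.78*I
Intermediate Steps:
Q(n) = 1 + n/88 (Q(n) = n*(1/88) + 1 = n/88 + 1 = 1 + n/88)
√(-46131 + Q(-63)) = √(-46131 + (1 + (1/88)*(-63))) = √(-46131 + (1 - 63/88)) = √(-46131 + 25/88) = √(-4059503/88) = 7*I*√1822634/44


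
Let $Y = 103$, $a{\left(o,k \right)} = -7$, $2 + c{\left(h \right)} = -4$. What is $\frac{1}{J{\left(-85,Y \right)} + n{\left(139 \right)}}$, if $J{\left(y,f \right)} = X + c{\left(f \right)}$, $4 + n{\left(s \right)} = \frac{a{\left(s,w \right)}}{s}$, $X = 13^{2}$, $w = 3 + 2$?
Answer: $\frac{139}{22094} \approx 0.0062913$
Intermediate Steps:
$w = 5$
$c{\left(h \right)} = -6$ ($c{\left(h \right)} = -2 - 4 = -6$)
$X = 169$
$n{\left(s \right)} = -4 - \frac{7}{s}$
$J{\left(y,f \right)} = 163$ ($J{\left(y,f \right)} = 169 - 6 = 163$)
$\frac{1}{J{\left(-85,Y \right)} + n{\left(139 \right)}} = \frac{1}{163 - \left(4 + \frac{7}{139}\right)} = \frac{1}{163 - \frac{563}{139}} = \frac{1}{\frac{22094}{139}} = \frac{139}{22094}$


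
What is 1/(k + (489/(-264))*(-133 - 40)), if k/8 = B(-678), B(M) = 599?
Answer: 88/449895 ≈ 0.00019560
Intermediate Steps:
k = 4792 (k = 8*599 = 4792)
1/(k + (489/(-264))*(-133 - 40)) = 1/(4792 + (489/(-264))*(-133 - 40)) = 1/(4792 + (489*(-1/264))*(-173)) = 1/(4792 - 163/88*(-173)) = 1/(4792 + 28199/88) = 1/(449895/88) = 88/449895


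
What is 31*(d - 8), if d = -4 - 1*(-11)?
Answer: -31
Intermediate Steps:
d = 7 (d = -4 + 11 = 7)
31*(d - 8) = 31*(7 - 8) = 31*(-1) = -31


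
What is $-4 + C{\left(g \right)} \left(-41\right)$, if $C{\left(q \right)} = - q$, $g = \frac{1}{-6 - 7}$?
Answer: $- \frac{93}{13} \approx -7.1538$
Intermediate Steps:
$g = - \frac{1}{13}$ ($g = \frac{1}{-13} = - \frac{1}{13} \approx -0.076923$)
$-4 + C{\left(g \right)} \left(-41\right) = -4 + \left(-1\right) \left(- \frac{1}{13}\right) \left(-41\right) = -4 + \frac{1}{13} \left(-41\right) = -4 - \frac{41}{13} = - \frac{93}{13}$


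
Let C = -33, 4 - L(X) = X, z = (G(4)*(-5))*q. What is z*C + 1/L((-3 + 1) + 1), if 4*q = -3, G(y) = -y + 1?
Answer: 7429/20 ≈ 371.45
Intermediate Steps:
G(y) = 1 - y
q = -¾ (q = (¼)*(-3) = -¾ ≈ -0.75000)
z = -45/4 (z = ((1 - 1*4)*(-5))*(-¾) = ((1 - 4)*(-5))*(-¾) = -3*(-5)*(-¾) = 15*(-¾) = -45/4 ≈ -11.250)
L(X) = 4 - X
z*C + 1/L((-3 + 1) + 1) = -45/4*(-33) + 1/(4 - ((-3 + 1) + 1)) = 1485/4 + 1/(4 - (-2 + 1)) = 1485/4 + 1/(4 - 1*(-1)) = 1485/4 + 1/(4 + 1) = 1485/4 + 1/5 = 1485/4 + ⅕ = 7429/20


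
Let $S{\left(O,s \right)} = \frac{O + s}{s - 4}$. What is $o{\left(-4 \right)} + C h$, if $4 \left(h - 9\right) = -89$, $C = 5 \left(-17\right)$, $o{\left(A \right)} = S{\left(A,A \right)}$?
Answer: $\frac{4509}{4} \approx 1127.3$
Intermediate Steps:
$S{\left(O,s \right)} = \frac{O + s}{-4 + s}$
$o{\left(A \right)} = \frac{2 A}{-4 + A}$ ($o{\left(A \right)} = \frac{A + A}{-4 + A} = \frac{2 A}{-4 + A}$)
$C = -85$
$h = - \frac{53}{4}$ ($h = 9 + \frac{1}{4} \left(-89\right) = 9 - \frac{89}{4} = - \frac{53}{4} \approx -13.25$)
$o{\left(-4 \right)} + C h = 2 \left(-4\right) \frac{1}{-4 - 4} - - \frac{4505}{4} = 2 \left(-4\right) \frac{1}{-8} + \frac{4505}{4} = 2 \left(-4\right) \left(- \frac{1}{8}\right) + \frac{4505}{4} = 1 + \frac{4505}{4} = \frac{4509}{4}$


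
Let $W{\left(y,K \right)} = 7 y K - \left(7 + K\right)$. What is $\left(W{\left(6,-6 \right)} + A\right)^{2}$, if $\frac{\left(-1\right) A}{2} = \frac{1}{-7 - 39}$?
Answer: $\frac{33849124}{529} \approx 63987.0$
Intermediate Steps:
$W{\left(y,K \right)} = -7 - K + 7 K y$ ($W{\left(y,K \right)} = 7 K y - \left(7 + K\right) = -7 - K + 7 K y$)
$A = \frac{1}{23}$ ($A = - \frac{2}{-7 - 39} = - \frac{2}{-46} = \left(-2\right) \left(- \frac{1}{46}\right) = \frac{1}{23} \approx 0.043478$)
$\left(W{\left(6,-6 \right)} + A\right)^{2} = \left(\left(-7 - -6 + 7 \left(-6\right) 6\right) + \frac{1}{23}\right)^{2} = \left(\left(-7 + 6 - 252\right) + \frac{1}{23}\right)^{2} = \left(-253 + \frac{1}{23}\right)^{2} = \left(- \frac{5818}{23}\right)^{2} = \frac{33849124}{529}$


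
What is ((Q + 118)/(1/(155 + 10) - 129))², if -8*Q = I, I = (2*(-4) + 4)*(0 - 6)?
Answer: 360050625/453008656 ≈ 0.79480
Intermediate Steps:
I = 24 (I = (-8 + 4)*(-6) = -4*(-6) = 24)
Q = -3 (Q = -⅛*24 = -3)
((Q + 118)/(1/(155 + 10) - 129))² = ((-3 + 118)/(1/(155 + 10) - 129))² = (115/(1/165 - 129))² = (115/(-21284/165))² = (115*(-165/21284))² = (-18975/21284)² = 360050625/453008656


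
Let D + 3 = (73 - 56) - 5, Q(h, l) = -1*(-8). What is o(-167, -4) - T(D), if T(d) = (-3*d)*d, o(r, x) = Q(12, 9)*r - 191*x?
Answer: -329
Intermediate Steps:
Q(h, l) = 8
o(r, x) = -191*x + 8*r (o(r, x) = 8*r - 191*x = -191*x + 8*r)
D = 9 (D = -3 + ((73 - 56) - 5) = -3 + (17 - 5) = -3 + 12 = 9)
T(d) = -3*d²
o(-167, -4) - T(D) = (-191*(-4) + 8*(-167)) - (-3)*9² = (764 - 1336) - (-3)*81 = -572 - 1*(-243) = -572 + 243 = -329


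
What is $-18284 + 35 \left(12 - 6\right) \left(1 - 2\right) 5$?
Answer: $-19334$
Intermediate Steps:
$-18284 + 35 \left(12 - 6\right) \left(1 - 2\right) 5 = -18284 + 35 \cdot 6 \left(\left(-1\right) 5\right) = -18284 + 210 \left(-5\right) = -18284 - 1050 = -19334$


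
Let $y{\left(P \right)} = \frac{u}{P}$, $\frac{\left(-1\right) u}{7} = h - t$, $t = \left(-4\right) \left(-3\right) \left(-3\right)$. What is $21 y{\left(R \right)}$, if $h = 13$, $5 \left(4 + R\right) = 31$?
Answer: $- \frac{36015}{11} \approx -3274.1$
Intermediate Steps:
$R = \frac{11}{5}$ ($R = -4 + \frac{1}{5} \cdot 31 = -4 + \frac{31}{5} = \frac{11}{5} \approx 2.2$)
$t = -36$ ($t = 12 \left(-3\right) = -36$)
$u = -343$ ($u = - 7 \left(13 - -36\right) = - 7 \left(13 + 36\right) = \left(-7\right) 49 = -343$)
$y{\left(P \right)} = - \frac{343}{P}$
$21 y{\left(R \right)} = 21 \left(- \frac{343}{\frac{11}{5}}\right) = 21 \left(\left(-343\right) \frac{5}{11}\right) = 21 \left(- \frac{1715}{11}\right) = - \frac{36015}{11}$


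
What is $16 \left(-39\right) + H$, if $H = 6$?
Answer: $-618$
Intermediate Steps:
$16 \left(-39\right) + H = 16 \left(-39\right) + 6 = -624 + 6 = -618$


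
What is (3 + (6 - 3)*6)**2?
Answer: 441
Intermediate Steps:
(3 + (6 - 3)*6)**2 = (3 + 3*6)**2 = (3 + 18)**2 = 21**2 = 441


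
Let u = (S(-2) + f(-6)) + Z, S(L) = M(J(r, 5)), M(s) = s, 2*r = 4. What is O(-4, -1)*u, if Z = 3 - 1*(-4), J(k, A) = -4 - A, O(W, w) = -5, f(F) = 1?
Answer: 5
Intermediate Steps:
r = 2 (r = (½)*4 = 2)
S(L) = -9 (S(L) = -4 - 1*5 = -4 - 5 = -9)
Z = 7 (Z = 3 + 4 = 7)
u = -1 (u = (-9 + 1) + 7 = -8 + 7 = -1)
O(-4, -1)*u = -5*(-1) = 5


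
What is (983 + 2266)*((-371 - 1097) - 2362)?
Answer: -12443670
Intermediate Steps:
(983 + 2266)*((-371 - 1097) - 2362) = 3249*(-1468 - 2362) = 3249*(-3830) = -12443670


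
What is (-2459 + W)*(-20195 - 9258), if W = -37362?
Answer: 1172847913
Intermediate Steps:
(-2459 + W)*(-20195 - 9258) = (-2459 - 37362)*(-20195 - 9258) = -39821*(-29453) = 1172847913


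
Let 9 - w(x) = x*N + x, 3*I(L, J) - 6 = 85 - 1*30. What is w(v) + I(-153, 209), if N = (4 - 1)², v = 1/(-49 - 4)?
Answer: 4694/159 ≈ 29.522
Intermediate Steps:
I(L, J) = 61/3 (I(L, J) = 2 + (85 - 1*30)/3 = 2 + (85 - 30)/3 = 2 + (⅓)*55 = 2 + 55/3 = 61/3)
v = -1/53 (v = 1/(-53) = -1/53 ≈ -0.018868)
N = 9 (N = 3² = 9)
w(x) = 9 - 10*x (w(x) = 9 - (x*9 + x) = 9 - (9*x + x) = 9 - 10*x)
w(v) + I(-153, 209) = (9 - 10*(-1/53)) + 61/3 = (9 + 10/53) + 61/3 = 487/53 + 61/3 = 4694/159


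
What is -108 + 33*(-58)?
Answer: -2022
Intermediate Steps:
-108 + 33*(-58) = -108 - 1914 = -2022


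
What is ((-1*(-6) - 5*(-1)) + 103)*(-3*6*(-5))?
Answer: 10260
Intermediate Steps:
((-1*(-6) - 5*(-1)) + 103)*(-3*6*(-5)) = ((6 + 5) + 103)*(-18*(-5)) = (11 + 103)*90 = 114*90 = 10260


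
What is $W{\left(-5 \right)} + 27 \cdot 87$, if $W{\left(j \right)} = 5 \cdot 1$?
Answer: $2354$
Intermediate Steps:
$W{\left(j \right)} = 5$
$W{\left(-5 \right)} + 27 \cdot 87 = 5 + 27 \cdot 87 = 5 + 2349 = 2354$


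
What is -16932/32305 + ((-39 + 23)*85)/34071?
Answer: -620824972/1100663655 ≈ -0.56405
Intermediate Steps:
-16932/32305 + ((-39 + 23)*85)/34071 = -16932*1/32305 - 16*85*(1/34071) = -16932/32305 - 1360*1/34071 = -16932/32305 - 1360/34071 = -620824972/1100663655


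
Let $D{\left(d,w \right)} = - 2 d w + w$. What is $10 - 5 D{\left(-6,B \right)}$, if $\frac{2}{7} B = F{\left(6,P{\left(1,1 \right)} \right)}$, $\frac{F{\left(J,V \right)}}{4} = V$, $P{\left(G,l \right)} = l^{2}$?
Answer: $-900$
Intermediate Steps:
$F{\left(J,V \right)} = 4 V$
$B = 14$ ($B = \frac{7 \cdot 4 \cdot 1^{2}}{2} = \frac{7 \cdot 4 \cdot 1}{2} = \frac{7}{2} \cdot 4 = 14$)
$D{\left(d,w \right)} = w - 2 d w$ ($D{\left(d,w \right)} = - 2 d w + w = w - 2 d w$)
$10 - 5 D{\left(-6,B \right)} = 10 - 5 \cdot 14 \left(1 - -12\right) = 10 - 5 \cdot 14 \left(1 + 12\right) = 10 - 5 \cdot 14 \cdot 13 = 10 - 910 = -900$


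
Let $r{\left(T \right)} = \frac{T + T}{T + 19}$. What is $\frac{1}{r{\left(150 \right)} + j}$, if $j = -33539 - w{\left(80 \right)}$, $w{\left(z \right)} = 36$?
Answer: $- \frac{169}{5673875} \approx -2.9786 \cdot 10^{-5}$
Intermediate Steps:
$r{\left(T \right)} = \frac{2 T}{19 + T}$
$j = -33575$ ($j = -33539 - 36 = -33575$)
$\frac{1}{r{\left(150 \right)} + j} = \frac{1}{2 \cdot 150 \frac{1}{19 + 150} - 33575} = \frac{1}{2 \cdot 150 \cdot \frac{1}{169} - 33575} = \frac{1}{\frac{300}{169} - 33575} = \frac{1}{- \frac{5673875}{169}} = - \frac{169}{5673875}$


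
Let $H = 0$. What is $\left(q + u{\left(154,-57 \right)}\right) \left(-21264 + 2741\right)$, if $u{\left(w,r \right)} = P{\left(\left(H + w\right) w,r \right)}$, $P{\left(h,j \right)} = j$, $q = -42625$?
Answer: $790598686$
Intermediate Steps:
$u{\left(w,r \right)} = r$
$\left(q + u{\left(154,-57 \right)}\right) \left(-21264 + 2741\right) = \left(-42625 - 57\right) \left(-21264 + 2741\right) = \left(-42682\right) \left(-18523\right) = 790598686$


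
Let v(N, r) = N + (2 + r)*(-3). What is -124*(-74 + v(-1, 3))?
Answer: 11160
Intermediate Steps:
v(N, r) = -6 + N - 3*r (v(N, r) = N + (-6 - 3*r) = -6 + N - 3*r)
-124*(-74 + v(-1, 3)) = -124*(-74 + (-6 - 1 - 3*3)) = -124*(-74 + (-6 - 1 - 9)) = -124*(-74 - 16) = -124*(-90) = 11160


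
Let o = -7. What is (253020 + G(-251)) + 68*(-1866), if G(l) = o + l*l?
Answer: 189126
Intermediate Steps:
G(l) = -7 + l**2 (G(l) = -7 + l*l = -7 + l**2)
(253020 + G(-251)) + 68*(-1866) = (253020 + (-7 + (-251)**2)) + 68*(-1866) = (253020 + (-7 + 63001)) - 126888 = (253020 + 62994) - 126888 = 316014 - 126888 = 189126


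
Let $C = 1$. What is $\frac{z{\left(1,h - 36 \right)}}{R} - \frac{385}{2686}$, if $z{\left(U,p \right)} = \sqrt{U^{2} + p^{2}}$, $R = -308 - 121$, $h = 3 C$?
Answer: $- \frac{385}{2686} - \frac{\sqrt{1090}}{429} \approx -0.22029$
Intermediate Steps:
$h = 3$ ($h = 3 \cdot 1 = 3$)
$R = -429$
$\frac{z{\left(1,h - 36 \right)}}{R} - \frac{385}{2686} = \frac{\sqrt{1^{2} + \left(3 - 36\right)^{2}}}{-429} - \frac{385}{2686} = \sqrt{1 + \left(3 - 36\right)^{2}} \left(- \frac{1}{429}\right) - \frac{385}{2686} = \sqrt{1 + \left(-33\right)^{2}} \left(- \frac{1}{429}\right) - \frac{385}{2686} = \sqrt{1 + 1089} \left(- \frac{1}{429}\right) - \frac{385}{2686} = \sqrt{1090} \left(- \frac{1}{429}\right) - \frac{385}{2686} = - \frac{\sqrt{1090}}{429} - \frac{385}{2686} = - \frac{385}{2686} - \frac{\sqrt{1090}}{429}$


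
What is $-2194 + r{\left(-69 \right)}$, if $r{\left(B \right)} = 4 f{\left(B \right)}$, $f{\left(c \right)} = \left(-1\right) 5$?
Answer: $-2214$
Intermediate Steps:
$f{\left(c \right)} = -5$
$r{\left(B \right)} = -20$ ($r{\left(B \right)} = 4 \left(-5\right) = -20$)
$-2194 + r{\left(-69 \right)} = -2194 - 20 = -2214$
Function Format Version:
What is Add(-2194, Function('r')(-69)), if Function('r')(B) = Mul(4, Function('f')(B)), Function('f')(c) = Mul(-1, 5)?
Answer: -2214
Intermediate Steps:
Function('f')(c) = -5
Function('r')(B) = -20 (Function('r')(B) = Mul(4, -5) = -20)
Add(-2194, Function('r')(-69)) = Add(-2194, -20) = -2214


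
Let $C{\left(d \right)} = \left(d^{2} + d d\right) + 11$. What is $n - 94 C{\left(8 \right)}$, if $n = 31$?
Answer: $-13035$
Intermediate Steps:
$C{\left(d \right)} = 11 + 2 d^{2}$ ($C{\left(d \right)} = \left(d^{2} + d^{2}\right) + 11 = 2 d^{2} + 11 = 11 + 2 d^{2}$)
$n - 94 C{\left(8 \right)} = 31 - 94 \left(11 + 2 \cdot 8^{2}\right) = 31 - 94 \left(11 + 2 \cdot 64\right) = 31 - 94 \left(11 + 128\right) = 31 - 13066 = -13035$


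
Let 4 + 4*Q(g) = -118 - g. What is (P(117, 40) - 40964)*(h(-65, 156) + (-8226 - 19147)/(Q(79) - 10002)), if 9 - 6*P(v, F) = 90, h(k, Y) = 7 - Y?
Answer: 482030543795/80418 ≈ 5.9941e+6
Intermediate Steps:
Q(g) = -61/2 - g/4 (Q(g) = -1 + (-118 - g)/4 = -1 + (-59/2 - g/4) = -61/2 - g/4)
P(v, F) = -27/2 (P(v, F) = 3/2 - ⅙*90 = 3/2 - 15 = -27/2)
(P(117, 40) - 40964)*(h(-65, 156) + (-8226 - 19147)/(Q(79) - 10002)) = (-27/2 - 40964)*((7 - 1*156) + (-8226 - 19147)/((-61/2 - ¼*79) - 10002)) = -81955*((7 - 156) - 27373/((-61/2 - 79/4) - 10002))/2 = -81955*(-149 - 27373/(-201/4 - 10002))/2 = -81955*(-149 - 27373/(-40209/4))/2 = -81955*(-149 - 27373*(-4/40209))/2 = -81955*(-149 + 109492/40209)/2 = -81955/2*(-5881649/40209) = 482030543795/80418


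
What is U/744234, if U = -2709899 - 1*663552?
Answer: -3373451/744234 ≈ -4.5328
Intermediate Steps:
U = -3373451 (U = -2709899 - 663552 = -3373451)
U/744234 = -3373451/744234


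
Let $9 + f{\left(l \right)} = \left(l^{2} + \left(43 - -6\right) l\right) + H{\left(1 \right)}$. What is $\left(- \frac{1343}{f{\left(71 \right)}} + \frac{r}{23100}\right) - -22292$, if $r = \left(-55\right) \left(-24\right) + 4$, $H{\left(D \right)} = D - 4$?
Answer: $\frac{121698166747}{5459300} \approx 22292.0$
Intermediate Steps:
$H{\left(D \right)} = -4 + D$ ($H{\left(D \right)} = D - 4 = -4 + D$)
$r = 1324$ ($r = 1320 + 4 = 1324$)
$f{\left(l \right)} = -12 + l^{2} + 49 l$ ($f{\left(l \right)} = -9 + \left(\left(l^{2} + \left(43 - -6\right) l\right) + \left(-4 + 1\right)\right) = -9 - \left(3 - l^{2} - \left(43 + 6\right) l\right) = -9 - \left(3 - l^{2} - 49 l\right) = -9 + \left(-3 + l^{2} + 49 l\right) = -12 + l^{2} + 49 l$)
$\left(- \frac{1343}{f{\left(71 \right)}} + \frac{r}{23100}\right) - -22292 = \left(- \frac{1343}{-12 + 71^{2} + 49 \cdot 71} + \frac{1324}{23100}\right) - -22292 = \left(- \frac{1343}{-12 + 5041 + 3479} + 1324 \cdot \frac{1}{23100}\right) + 22292 = \left(- \frac{1343}{8508} + \frac{331}{5775}\right) + 22292 = - \frac{548853}{5459300} + 22292 = \frac{121698166747}{5459300}$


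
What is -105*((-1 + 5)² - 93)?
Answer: 8085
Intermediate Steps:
-105*((-1 + 5)² - 93) = -105*(4² - 93) = -105*(16 - 93) = -105*(-77) = 8085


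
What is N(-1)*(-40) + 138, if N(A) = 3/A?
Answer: 258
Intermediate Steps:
N(-1)*(-40) + 138 = (3/(-1))*(-40) + 138 = (3*(-1))*(-40) + 138 = -3*(-40) + 138 = 120 + 138 = 258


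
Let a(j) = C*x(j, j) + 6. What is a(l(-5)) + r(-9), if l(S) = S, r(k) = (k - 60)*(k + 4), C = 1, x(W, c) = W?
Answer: 346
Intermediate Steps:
r(k) = (-60 + k)*(4 + k)
a(j) = 6 + j (a(j) = 1*j + 6 = j + 6 = 6 + j)
a(l(-5)) + r(-9) = (6 - 5) + (-240 + (-9)² - 56*(-9)) = 1 + (-240 + 81 + 504) = 1 + 345 = 346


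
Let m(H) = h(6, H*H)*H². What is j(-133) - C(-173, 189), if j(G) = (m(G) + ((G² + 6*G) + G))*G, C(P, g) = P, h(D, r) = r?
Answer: -41618024534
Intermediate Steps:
m(H) = H⁴ (m(H) = (H*H)*H² = H²*H² = H⁴)
j(G) = G*(G² + G⁴ + 7*G) (j(G) = (G⁴ + ((G² + 6*G) + G))*G = (G⁴ + (G² + 7*G))*G = (G² + G⁴ + 7*G)*G = G*(G² + G⁴ + 7*G))
j(-133) - C(-173, 189) = (-133)²*(7 - 133 + (-133)³) - 1*(-173) = 17689*(7 - 133 - 2352637) + 173 = 17689*(-2352763) + 173 = -41618024707 + 173 = -41618024534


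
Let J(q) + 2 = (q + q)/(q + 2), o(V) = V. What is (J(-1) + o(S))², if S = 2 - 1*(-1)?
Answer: 1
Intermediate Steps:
S = 3 (S = 2 + 1 = 3)
J(q) = -2 + 2*q/(2 + q) (J(q) = -2 + (q + q)/(q + 2) = -2 + (2*q)/(2 + q) = -2 + 2*q/(2 + q))
(J(-1) + o(S))² = (-4/(2 - 1) + 3)² = (-4/1 + 3)² = (-4*1 + 3)² = (-4 + 3)² = (-1)² = 1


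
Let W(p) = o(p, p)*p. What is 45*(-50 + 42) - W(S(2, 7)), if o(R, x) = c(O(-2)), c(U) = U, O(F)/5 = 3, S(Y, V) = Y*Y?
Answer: -420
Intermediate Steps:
S(Y, V) = Y²
O(F) = 15 (O(F) = 5*3 = 15)
o(R, x) = 15
W(p) = 15*p
45*(-50 + 42) - W(S(2, 7)) = 45*(-50 + 42) - 15*2² = 45*(-8) - 15*4 = -360 - 1*60 = -360 - 60 = -420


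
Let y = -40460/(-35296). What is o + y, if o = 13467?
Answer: 118842923/8824 ≈ 13468.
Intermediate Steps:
y = 10115/8824 (y = -40460*(-1/35296) = 10115/8824 ≈ 1.1463)
o + y = 13467 + 10115/8824 = 118842923/8824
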